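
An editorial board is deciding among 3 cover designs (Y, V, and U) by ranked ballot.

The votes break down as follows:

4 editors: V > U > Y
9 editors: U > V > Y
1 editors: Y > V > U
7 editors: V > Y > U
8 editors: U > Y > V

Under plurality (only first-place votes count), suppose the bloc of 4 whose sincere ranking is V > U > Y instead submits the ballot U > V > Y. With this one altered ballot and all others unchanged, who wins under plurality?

First-place totals with the altered ballot: Y 1, V 7, U 21.
The winner is unchanged: still U.

U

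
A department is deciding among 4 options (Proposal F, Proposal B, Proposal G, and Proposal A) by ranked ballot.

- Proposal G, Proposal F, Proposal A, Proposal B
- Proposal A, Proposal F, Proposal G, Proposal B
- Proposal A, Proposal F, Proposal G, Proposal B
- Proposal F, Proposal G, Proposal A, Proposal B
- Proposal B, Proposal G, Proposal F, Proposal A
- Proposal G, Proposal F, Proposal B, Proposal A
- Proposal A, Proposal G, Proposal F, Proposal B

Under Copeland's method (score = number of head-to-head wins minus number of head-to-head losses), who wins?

Proposal G

Pairwise results:
  Proposal F vs Proposal B: Proposal F wins 6–1.
  Proposal F vs Proposal G: Proposal G wins 4–3.
  Proposal F vs Proposal A: Proposal F wins 4–3.
  Proposal B vs Proposal G: Proposal G wins 6–1.
  Proposal B vs Proposal A: Proposal A wins 5–2.
  Proposal G vs Proposal A: Proposal G wins 4–3.
Copeland scores (wins − losses):
  Proposal F: 2 − 1 = 1
  Proposal B: 0 − 3 = -3
  Proposal G: 3 − 0 = 3
  Proposal A: 1 − 2 = -1
Proposal G has the best Copeland score.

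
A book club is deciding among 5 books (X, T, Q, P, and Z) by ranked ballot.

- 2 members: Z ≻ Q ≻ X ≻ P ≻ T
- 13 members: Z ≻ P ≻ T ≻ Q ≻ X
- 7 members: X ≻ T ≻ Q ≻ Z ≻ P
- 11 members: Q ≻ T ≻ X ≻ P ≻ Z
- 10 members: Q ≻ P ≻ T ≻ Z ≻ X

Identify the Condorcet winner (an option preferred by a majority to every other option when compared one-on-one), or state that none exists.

Head-to-head results (43 voters total):
X vs T: T wins 34–9.
X vs Q: Q wins 36–7.
X vs P: P wins 23–20.
X vs Z: Z wins 25–18.
T vs Q: Q wins 23–20.
T vs P: P wins 25–18.
T vs Z: T wins 28–15.
Q vs P: Q wins 30–13.
Q vs Z: Q wins 28–15.
P vs Z: Z wins 22–21.
Q beats each rival — X (36–7), T (23–20), P (30–13), Z (28–15) — so Q is the Condorcet winner.

Q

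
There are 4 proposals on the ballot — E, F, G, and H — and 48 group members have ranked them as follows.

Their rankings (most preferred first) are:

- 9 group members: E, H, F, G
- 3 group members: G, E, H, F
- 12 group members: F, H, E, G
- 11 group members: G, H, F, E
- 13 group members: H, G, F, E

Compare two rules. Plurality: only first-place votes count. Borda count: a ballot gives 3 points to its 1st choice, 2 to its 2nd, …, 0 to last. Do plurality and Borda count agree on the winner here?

No

Plurality first-place counts: E 9, F 12, G 14, H 13 → G.
Borda totals: E 45, F 69, G 68, H 106 → H.
The two rules disagree: plurality picks G, Borda picks H.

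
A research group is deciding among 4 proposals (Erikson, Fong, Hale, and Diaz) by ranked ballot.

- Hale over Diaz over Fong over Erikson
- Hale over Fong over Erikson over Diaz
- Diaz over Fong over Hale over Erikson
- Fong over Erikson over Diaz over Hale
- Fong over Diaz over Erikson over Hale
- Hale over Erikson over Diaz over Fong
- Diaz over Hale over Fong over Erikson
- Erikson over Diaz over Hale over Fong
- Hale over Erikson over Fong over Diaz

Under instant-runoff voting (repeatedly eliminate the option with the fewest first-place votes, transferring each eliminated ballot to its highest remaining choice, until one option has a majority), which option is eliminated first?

Round 1: Hale 4, Fong 2, Diaz 2, Erikson 1. Erikson has the fewest and is eliminated.
Round 2: Hale 4, Diaz 3, Fong 2. Fong has the fewest and is eliminated.
Round 3: Diaz 5, Hale 4. Diaz has a majority.

Erikson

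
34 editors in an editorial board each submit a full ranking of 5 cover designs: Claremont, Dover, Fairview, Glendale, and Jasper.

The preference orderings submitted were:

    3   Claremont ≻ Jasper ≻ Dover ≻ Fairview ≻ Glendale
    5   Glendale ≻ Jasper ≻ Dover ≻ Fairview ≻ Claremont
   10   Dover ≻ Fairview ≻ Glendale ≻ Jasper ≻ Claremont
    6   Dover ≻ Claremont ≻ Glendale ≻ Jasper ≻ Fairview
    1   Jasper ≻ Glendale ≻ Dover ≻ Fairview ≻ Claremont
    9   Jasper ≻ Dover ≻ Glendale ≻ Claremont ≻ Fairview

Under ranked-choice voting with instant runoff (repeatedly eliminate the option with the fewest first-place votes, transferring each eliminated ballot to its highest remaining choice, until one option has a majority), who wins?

Round 1: Dover 16, Jasper 10, Glendale 5, Claremont 3, Fairview 0. Fairview has the fewest and is eliminated.
Round 2: Dover 16, Jasper 10, Glendale 5, Claremont 3. Claremont has the fewest and is eliminated.
Round 3: Dover 16, Jasper 13, Glendale 5. Glendale has the fewest and is eliminated.
Round 4: Jasper 18, Dover 16. Jasper has a majority.

Jasper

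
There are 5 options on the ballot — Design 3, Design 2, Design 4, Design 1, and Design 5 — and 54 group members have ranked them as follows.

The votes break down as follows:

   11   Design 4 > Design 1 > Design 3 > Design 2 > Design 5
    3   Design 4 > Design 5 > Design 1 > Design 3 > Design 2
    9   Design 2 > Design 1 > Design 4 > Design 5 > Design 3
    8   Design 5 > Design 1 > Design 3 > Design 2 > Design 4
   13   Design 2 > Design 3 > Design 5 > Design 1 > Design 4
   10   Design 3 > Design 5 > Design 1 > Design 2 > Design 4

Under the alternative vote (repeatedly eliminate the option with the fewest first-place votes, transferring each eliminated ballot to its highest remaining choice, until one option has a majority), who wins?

Design 3

Round 1: Design 2 22, Design 4 14, Design 3 10, Design 5 8, Design 1 0. Design 1 has the fewest and is eliminated.
Round 2: Design 2 22, Design 4 14, Design 3 10, Design 5 8. Design 5 has the fewest and is eliminated.
Round 3: Design 2 22, Design 3 18, Design 4 14. Design 4 has the fewest and is eliminated.
Round 4: Design 3 32, Design 2 22. Design 3 has a majority.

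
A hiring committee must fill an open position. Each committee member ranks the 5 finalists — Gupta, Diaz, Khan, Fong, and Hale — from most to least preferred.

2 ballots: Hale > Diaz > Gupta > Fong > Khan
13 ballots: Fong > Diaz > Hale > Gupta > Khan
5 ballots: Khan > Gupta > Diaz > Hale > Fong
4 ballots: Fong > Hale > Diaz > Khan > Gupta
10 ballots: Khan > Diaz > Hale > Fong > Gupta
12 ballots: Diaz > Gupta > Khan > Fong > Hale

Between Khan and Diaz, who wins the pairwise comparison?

Diaz

Ballots ranking Khan above Diaz: 5+10 = 15.
Ballots ranking Diaz above Khan: 2+13+4+12 = 31.
Diaz wins the head-to-head, 31–15.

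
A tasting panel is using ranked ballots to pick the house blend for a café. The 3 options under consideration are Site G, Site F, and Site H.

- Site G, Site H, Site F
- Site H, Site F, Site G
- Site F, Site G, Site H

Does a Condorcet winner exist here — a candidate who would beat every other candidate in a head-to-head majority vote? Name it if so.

Head-to-head results (3 voters total):
Site G vs Site F: Site F wins 2–1.
Site G vs Site H: Site G wins 2–1.
Site F vs Site H: Site H wins 2–1.
No candidate beats all others: Site G beats Site H beats Site F beats Site G, a majority cycle.

None — there is no Condorcet winner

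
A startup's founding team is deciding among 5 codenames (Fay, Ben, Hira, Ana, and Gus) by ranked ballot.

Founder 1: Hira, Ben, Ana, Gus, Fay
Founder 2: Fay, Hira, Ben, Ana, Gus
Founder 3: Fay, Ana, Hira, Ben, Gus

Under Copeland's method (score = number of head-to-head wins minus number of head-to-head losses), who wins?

Fay

Pairwise results:
  Fay vs Ben: Fay wins 2–1.
  Fay vs Hira: Fay wins 2–1.
  Fay vs Ana: Fay wins 2–1.
  Fay vs Gus: Fay wins 2–1.
  Ben vs Hira: Hira wins 3–0.
  Ben vs Ana: Ben wins 2–1.
  Ben vs Gus: Ben wins 3–0.
  Hira vs Ana: Hira wins 2–1.
  Hira vs Gus: Hira wins 3–0.
  Ana vs Gus: Ana wins 3–0.
Copeland scores (wins − losses):
  Fay: 4 − 0 = 4
  Ben: 2 − 2 = 0
  Hira: 3 − 1 = 2
  Ana: 1 − 3 = -2
  Gus: 0 − 4 = -4
Fay has the best Copeland score.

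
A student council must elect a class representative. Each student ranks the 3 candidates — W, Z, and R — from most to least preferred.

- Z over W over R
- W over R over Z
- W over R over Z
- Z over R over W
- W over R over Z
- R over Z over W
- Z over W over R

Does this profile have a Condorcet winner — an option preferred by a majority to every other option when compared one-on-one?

Head-to-head results (7 voters total):
W vs Z: Z wins 4–3.
W vs R: W wins 5–2.
Z vs R: R wins 4–3.
No candidate beats all others: W beats R beats Z beats W, a majority cycle.

No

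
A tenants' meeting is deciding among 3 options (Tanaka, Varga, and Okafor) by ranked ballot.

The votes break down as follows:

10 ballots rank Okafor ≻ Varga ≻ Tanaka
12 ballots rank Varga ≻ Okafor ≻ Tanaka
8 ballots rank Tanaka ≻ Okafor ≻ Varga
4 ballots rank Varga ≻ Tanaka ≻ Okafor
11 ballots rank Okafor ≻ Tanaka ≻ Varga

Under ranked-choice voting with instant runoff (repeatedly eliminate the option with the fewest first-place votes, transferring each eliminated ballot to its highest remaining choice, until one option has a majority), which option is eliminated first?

Tanaka

Round 1: Okafor 21, Varga 16, Tanaka 8. Tanaka has the fewest and is eliminated.
Round 2: Okafor 29, Varga 16. Okafor has a majority.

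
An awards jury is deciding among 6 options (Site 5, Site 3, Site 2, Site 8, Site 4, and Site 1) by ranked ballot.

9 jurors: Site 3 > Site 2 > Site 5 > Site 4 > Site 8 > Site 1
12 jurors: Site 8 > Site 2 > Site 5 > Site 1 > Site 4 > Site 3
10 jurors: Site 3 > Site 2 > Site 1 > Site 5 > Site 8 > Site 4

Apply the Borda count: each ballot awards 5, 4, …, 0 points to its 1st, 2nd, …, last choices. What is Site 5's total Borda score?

Borda scores:
  Site 5: 9·3 + 12·3 + 10·2 = 83
  Site 3: 9·5 + 12·0 + 10·5 = 95
  Site 2: 9·4 + 12·4 + 10·4 = 124
  Site 8: 9·1 + 12·5 + 10·1 = 79
  Site 4: 9·2 + 12·1 + 10·0 = 30
  Site 1: 9·0 + 12·2 + 10·3 = 54

83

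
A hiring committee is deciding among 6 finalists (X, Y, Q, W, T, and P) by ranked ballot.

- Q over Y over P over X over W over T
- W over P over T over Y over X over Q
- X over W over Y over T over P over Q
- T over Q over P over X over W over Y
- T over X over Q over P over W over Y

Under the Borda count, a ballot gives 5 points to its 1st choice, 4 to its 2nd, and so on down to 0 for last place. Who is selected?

T

Borda scores:
  X: 2 + 1 + 5 + 2 + 4 = 14
  Y: 4 + 2 + 3 + 0 + 0 = 9
  Q: 5 + 0 + 0 + 4 + 3 = 12
  W: 1 + 5 + 4 + 1 + 1 = 12
  T: 0 + 3 + 2 + 5 + 5 = 15
  P: 3 + 4 + 1 + 3 + 2 = 13
T has the highest total.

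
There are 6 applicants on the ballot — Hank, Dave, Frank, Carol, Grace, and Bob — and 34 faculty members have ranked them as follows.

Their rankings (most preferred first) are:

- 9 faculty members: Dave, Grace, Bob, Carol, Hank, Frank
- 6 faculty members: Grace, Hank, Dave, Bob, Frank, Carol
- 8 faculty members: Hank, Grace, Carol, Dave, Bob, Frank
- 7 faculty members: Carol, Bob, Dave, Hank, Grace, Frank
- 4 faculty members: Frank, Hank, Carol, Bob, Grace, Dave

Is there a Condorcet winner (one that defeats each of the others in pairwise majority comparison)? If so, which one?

Head-to-head results (34 voters total):
Hank vs Dave: Hank wins 18–16.
Hank vs Frank: Hank wins 30–4.
Hank vs Carol: Hank wins 18–16.
Hank vs Grace: Hank wins 19–15.
Hank vs Bob: Hank wins 18–16.
Dave vs Frank: Dave wins 30–4.
Dave vs Carol: Carol wins 19–15.
Dave vs Grace: Grace wins 18–16.
Dave vs Bob: Dave wins 23–11.
Frank vs Carol: Carol wins 24–10.
Frank vs Grace: Grace wins 30–4.
Frank vs Bob: Bob wins 30–4.
Carol vs Grace: Grace wins 23–11.
Carol vs Bob: Carol wins 19–15.
Grace vs Bob: Grace wins 23–11.
Hank beats each rival — Dave (18–16), Frank (30–4), Carol (18–16), Grace (19–15), Bob (18–16) — so Hank is the Condorcet winner.

Hank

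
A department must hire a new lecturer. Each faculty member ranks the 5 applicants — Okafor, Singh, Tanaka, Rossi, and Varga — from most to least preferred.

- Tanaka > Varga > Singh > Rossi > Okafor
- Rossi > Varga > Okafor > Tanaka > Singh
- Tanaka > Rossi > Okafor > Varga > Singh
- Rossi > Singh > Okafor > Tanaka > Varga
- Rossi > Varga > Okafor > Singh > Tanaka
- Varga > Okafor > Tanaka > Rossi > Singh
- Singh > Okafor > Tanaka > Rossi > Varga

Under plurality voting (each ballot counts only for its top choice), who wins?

First-place vote totals:
  Okafor: 0
  Singh: 1
  Tanaka: 2
  Rossi: 3
  Varga: 1
Rossi has the most first-place votes.

Rossi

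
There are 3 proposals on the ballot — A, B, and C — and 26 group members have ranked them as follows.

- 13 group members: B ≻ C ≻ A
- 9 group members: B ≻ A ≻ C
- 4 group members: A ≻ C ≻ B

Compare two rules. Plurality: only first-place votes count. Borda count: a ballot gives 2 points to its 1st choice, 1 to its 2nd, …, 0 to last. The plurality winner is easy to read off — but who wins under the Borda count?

Plurality first-place counts: A 4, B 22, C 0 → B.
Borda totals: A 17, B 44, C 17 → B.

B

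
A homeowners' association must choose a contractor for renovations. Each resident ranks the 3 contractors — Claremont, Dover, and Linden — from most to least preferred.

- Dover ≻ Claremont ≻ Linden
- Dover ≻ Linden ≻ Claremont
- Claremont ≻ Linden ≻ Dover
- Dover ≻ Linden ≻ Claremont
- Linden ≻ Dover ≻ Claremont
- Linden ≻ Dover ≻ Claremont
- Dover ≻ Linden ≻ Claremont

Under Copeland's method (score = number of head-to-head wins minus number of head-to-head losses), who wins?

Pairwise results:
  Claremont vs Dover: Dover wins 6–1.
  Claremont vs Linden: Linden wins 5–2.
  Dover vs Linden: Dover wins 4–3.
Copeland scores (wins − losses):
  Claremont: 0 − 2 = -2
  Dover: 2 − 0 = 2
  Linden: 1 − 1 = 0
Dover has the best Copeland score.

Dover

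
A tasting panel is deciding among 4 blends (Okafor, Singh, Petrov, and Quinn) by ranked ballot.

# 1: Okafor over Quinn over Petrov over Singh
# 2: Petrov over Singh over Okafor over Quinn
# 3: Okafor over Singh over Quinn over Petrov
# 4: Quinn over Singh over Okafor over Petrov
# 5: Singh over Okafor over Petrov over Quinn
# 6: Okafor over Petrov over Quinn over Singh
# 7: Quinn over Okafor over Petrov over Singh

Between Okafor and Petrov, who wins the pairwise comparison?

Ballots ranking Okafor above Petrov: 6.
Ballots ranking Petrov above Okafor: 1.
Okafor wins the head-to-head, 6–1.

Okafor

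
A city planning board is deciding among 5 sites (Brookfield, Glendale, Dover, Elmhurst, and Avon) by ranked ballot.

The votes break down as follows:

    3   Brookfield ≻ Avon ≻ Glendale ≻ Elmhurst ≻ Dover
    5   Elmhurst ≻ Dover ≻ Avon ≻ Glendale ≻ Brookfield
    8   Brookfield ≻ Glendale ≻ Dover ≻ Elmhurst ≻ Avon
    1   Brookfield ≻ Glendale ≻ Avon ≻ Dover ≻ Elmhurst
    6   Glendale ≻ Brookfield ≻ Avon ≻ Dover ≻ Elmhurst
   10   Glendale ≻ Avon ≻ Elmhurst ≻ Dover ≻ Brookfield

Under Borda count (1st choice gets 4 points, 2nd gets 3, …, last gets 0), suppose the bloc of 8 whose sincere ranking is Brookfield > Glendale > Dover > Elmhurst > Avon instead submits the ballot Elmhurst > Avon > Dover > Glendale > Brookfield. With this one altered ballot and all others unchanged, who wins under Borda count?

Borda totals with the altered ballot: Brookfield 34, Glendale 86, Dover 48, Elmhurst 75, Avon 87.
The switch changes the winner from Glendale to Avon.

Avon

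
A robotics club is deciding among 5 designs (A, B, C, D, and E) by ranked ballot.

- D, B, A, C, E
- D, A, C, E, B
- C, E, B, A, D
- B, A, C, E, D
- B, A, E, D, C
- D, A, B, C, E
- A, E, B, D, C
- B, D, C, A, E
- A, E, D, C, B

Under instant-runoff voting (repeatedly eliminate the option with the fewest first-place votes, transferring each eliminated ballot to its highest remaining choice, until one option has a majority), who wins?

B

Round 1: B 3, D 3, A 2, C 1, E 0. E has the fewest and is eliminated.
Round 2: B 3, D 3, A 2, C 1. C has the fewest and is eliminated.
Round 3: B 4, D 3, A 2. A has the fewest and is eliminated.
Round 4: B 5, D 4. B has a majority.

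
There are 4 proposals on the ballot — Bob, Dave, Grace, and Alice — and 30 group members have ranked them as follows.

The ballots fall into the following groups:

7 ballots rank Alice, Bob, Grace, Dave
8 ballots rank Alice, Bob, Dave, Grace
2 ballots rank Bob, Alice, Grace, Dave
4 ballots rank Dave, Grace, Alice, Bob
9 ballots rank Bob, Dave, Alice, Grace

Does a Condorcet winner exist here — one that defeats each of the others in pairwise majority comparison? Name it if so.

Alice

Head-to-head results (30 voters total):
Bob vs Dave: Bob wins 26–4.
Bob vs Grace: Bob wins 26–4.
Bob vs Alice: Alice wins 19–11.
Dave vs Grace: Dave wins 21–9.
Dave vs Alice: Alice wins 17–13.
Grace vs Alice: Alice wins 26–4.
Alice beats each rival — Bob (19–11), Dave (17–13), Grace (26–4) — so Alice is the Condorcet winner.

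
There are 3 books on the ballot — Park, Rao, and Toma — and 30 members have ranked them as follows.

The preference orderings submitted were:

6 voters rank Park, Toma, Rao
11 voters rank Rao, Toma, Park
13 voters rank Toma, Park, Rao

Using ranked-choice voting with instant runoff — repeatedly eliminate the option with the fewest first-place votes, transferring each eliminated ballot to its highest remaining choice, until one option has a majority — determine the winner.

Toma

Round 1: Toma 13, Rao 11, Park 6. Park has the fewest and is eliminated.
Round 2: Toma 19, Rao 11. Toma has a majority.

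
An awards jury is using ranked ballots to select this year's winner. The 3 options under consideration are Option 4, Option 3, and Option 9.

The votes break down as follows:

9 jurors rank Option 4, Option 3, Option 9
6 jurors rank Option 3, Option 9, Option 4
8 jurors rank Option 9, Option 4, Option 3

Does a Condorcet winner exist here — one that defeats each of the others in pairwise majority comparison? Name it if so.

Head-to-head results (23 voters total):
Option 4 vs Option 3: Option 4 wins 17–6.
Option 4 vs Option 9: Option 9 wins 14–9.
Option 3 vs Option 9: Option 3 wins 15–8.
No candidate beats all others: Option 4 beats Option 3 beats Option 9 beats Option 4, a majority cycle.

There is no Condorcet winner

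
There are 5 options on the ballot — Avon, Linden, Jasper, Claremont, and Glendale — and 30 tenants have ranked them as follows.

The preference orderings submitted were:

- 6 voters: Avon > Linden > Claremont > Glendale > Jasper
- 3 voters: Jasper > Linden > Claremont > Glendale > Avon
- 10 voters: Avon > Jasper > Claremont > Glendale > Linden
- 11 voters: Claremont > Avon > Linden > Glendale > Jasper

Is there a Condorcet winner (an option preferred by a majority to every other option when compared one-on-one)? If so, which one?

Avon

Head-to-head results (30 voters total):
Avon vs Linden: Avon wins 27–3.
Avon vs Jasper: Avon wins 27–3.
Avon vs Claremont: Avon wins 16–14.
Avon vs Glendale: Avon wins 27–3.
Linden vs Jasper: Linden wins 17–13.
Linden vs Claremont: Claremont wins 21–9.
Linden vs Glendale: Linden wins 20–10.
Jasper vs Claremont: Claremont wins 17–13.
Jasper vs Glendale: Glendale wins 17–13.
Claremont vs Glendale: Claremont wins 30–0.
Avon beats each rival — Linden (27–3), Jasper (27–3), Claremont (16–14), Glendale (27–3) — so Avon is the Condorcet winner.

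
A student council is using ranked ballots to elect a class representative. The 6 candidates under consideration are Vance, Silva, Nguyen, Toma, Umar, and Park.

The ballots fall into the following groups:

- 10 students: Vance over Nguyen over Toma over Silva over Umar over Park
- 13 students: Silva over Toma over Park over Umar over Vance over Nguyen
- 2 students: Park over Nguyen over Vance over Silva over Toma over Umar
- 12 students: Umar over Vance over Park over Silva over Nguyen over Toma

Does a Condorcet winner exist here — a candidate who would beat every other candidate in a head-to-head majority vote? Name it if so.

Head-to-head results (37 voters total):
Vance vs Silva: Vance wins 24–13.
Vance vs Nguyen: Vance wins 35–2.
Vance vs Toma: Vance wins 24–13.
Vance vs Umar: Umar wins 25–12.
Vance vs Park: Vance wins 22–15.
Silva vs Nguyen: Silva wins 25–12.
Silva vs Toma: Silva wins 27–10.
Silva vs Umar: Silva wins 25–12.
Silva vs Park: Silva wins 23–14.
Nguyen vs Toma: Nguyen wins 24–13.
Nguyen vs Umar: Umar wins 25–12.
Nguyen vs Park: Park wins 27–10.
Toma vs Umar: Toma wins 25–12.
Toma vs Park: Toma wins 23–14.
Umar vs Park: Umar wins 22–15.
No candidate beats all others: Vance beats Silva beats Umar beats Vance, a majority cycle.

No Condorcet winner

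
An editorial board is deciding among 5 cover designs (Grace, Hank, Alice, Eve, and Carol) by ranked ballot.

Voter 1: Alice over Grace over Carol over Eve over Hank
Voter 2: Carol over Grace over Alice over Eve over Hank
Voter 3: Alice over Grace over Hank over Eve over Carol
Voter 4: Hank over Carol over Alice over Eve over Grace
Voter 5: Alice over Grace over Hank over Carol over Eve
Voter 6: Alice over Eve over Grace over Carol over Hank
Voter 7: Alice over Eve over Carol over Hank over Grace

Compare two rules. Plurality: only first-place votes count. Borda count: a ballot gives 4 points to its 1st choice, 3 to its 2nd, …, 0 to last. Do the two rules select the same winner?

Yes

Plurality first-place counts: Grace 0, Hank 1, Alice 5, Eve 0, Carol 1 → Alice.
Borda totals: Grace 14, Hank 9, Alice 24, Eve 10, Carol 13 → Alice.
The two rules agree on Alice.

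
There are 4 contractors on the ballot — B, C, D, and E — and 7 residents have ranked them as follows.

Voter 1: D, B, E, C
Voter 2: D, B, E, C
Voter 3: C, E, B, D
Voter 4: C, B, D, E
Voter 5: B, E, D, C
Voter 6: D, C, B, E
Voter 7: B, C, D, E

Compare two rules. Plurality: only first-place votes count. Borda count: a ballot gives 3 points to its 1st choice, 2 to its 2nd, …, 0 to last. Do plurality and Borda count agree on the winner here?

Plurality first-place counts: B 2, C 2, D 3, E 0 → D.
Borda totals: B 14, C 10, D 12, E 6 → B.
The two rules disagree: plurality picks D, Borda picks B.

No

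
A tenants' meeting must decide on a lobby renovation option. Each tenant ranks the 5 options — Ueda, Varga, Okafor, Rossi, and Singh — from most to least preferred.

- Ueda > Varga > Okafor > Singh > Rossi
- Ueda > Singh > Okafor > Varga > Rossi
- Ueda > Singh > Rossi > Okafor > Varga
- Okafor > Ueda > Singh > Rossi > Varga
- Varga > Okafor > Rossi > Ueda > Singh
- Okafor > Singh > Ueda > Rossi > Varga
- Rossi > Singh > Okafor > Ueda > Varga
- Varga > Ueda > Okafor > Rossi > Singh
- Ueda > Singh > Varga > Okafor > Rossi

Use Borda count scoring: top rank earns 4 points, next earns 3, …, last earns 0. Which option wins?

Ueda

Borda scores:
  Ueda: 4 + 4 + 4 + 3 + 1 + 2 + 1 + 3 + 4 = 26
  Varga: 3 + 1 + 0 + 0 + 4 + 0 + 0 + 4 + 2 = 14
  Okafor: 2 + 2 + 1 + 4 + 3 + 4 + 2 + 2 + 1 = 21
  Rossi: 0 + 0 + 2 + 1 + 2 + 1 + 4 + 1 + 0 = 11
  Singh: 1 + 3 + 3 + 2 + 0 + 3 + 3 + 0 + 3 = 18
Ueda has the highest total.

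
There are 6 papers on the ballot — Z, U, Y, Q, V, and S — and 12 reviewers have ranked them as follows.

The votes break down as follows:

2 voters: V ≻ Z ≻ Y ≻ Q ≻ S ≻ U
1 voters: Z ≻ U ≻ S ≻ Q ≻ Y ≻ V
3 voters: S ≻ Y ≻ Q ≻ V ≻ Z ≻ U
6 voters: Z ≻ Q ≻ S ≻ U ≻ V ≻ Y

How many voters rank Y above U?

Ballots ranking Y above U: 2+3 = 5.
Ballots ranking U above Y: 1+6 = 7.
So 5 of 12 voters prefer Y to U.

5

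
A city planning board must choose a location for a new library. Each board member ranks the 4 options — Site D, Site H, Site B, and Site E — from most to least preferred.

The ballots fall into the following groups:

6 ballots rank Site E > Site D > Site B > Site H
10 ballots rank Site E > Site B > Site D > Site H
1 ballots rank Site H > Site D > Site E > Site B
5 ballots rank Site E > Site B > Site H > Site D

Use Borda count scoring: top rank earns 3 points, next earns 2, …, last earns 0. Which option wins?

Site E

Borda scores:
  Site D: 6·2 + 10·1 + 2 + 5·0 = 24
  Site H: 6·0 + 10·0 + 3 + 5·1 = 8
  Site B: 6·1 + 10·2 + 0 + 5·2 = 36
  Site E: 6·3 + 10·3 + 1 + 5·3 = 64
Site E has the highest total.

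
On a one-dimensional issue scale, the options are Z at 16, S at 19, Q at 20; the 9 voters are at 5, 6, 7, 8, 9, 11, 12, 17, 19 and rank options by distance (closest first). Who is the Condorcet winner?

With single-peaked preferences on a line, the Condorcet winner is the candidate closest to the median voter.
The median voter (position 9) is closest to Z at 16.
Check: Z vs S — voters closer to Z: 8 of 9.

Z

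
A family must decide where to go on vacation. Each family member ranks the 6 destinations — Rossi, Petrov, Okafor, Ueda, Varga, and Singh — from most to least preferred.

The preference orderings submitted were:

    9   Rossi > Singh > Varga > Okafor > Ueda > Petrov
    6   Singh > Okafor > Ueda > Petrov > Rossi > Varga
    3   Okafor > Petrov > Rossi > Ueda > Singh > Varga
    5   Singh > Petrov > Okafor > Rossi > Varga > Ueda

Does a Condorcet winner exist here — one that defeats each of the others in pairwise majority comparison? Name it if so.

No Condorcet winner

Head-to-head results (23 voters total):
Rossi vs Petrov: Petrov wins 14–9.
Rossi vs Okafor: Okafor wins 14–9.
Rossi vs Ueda: Rossi wins 17–6.
Rossi vs Varga: Rossi wins 23–0.
Rossi vs Singh: Rossi wins 12–11.
Petrov vs Okafor: Okafor wins 18–5.
Petrov vs Ueda: Ueda wins 15–8.
Petrov vs Varga: Petrov wins 14–9.
Petrov vs Singh: Singh wins 20–3.
Okafor vs Ueda: Okafor wins 23–0.
Okafor vs Varga: Okafor wins 14–9.
Okafor vs Singh: Singh wins 20–3.
Ueda vs Varga: Varga wins 14–9.
Ueda vs Singh: Singh wins 20–3.
Varga vs Singh: Singh wins 23–0.
No candidate beats all others: Rossi beats Ueda beats Petrov beats Rossi, a majority cycle.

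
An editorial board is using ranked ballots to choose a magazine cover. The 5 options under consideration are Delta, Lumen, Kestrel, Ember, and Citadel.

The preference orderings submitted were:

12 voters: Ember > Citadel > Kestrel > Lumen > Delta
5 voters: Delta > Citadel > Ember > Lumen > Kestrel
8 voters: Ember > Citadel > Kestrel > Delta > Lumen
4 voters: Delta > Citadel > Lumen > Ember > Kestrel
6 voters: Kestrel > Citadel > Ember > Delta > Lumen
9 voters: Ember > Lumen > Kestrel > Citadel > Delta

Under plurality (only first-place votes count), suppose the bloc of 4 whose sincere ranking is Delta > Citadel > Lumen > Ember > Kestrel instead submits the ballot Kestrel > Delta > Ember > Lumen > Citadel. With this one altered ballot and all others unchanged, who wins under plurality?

First-place totals with the altered ballot: Delta 5, Lumen 0, Kestrel 10, Ember 29, Citadel 0.
The winner is unchanged: still Ember.

Ember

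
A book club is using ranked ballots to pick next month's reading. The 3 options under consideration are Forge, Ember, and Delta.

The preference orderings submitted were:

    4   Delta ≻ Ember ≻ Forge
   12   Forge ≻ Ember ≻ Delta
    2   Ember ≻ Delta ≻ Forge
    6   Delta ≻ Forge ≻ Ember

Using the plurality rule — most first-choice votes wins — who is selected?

Forge

First-place vote totals:
  Forge: 12
  Ember: 2
  Delta: 10
Forge has the most first-place votes.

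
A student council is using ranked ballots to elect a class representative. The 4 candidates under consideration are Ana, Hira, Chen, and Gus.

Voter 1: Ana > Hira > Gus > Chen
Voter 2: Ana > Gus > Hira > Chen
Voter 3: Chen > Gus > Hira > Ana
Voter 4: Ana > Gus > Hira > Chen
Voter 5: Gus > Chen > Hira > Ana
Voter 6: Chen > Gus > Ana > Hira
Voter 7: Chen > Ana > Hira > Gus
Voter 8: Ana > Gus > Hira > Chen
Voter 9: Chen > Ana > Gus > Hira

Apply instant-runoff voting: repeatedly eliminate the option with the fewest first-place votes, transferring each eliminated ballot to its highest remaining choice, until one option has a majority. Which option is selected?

Chen

Round 1: Ana 4, Chen 4, Gus 1, Hira 0. Hira has the fewest and is eliminated.
Round 2: Ana 4, Chen 4, Gus 1. Gus has the fewest and is eliminated.
Round 3: Chen 5, Ana 4. Chen has a majority.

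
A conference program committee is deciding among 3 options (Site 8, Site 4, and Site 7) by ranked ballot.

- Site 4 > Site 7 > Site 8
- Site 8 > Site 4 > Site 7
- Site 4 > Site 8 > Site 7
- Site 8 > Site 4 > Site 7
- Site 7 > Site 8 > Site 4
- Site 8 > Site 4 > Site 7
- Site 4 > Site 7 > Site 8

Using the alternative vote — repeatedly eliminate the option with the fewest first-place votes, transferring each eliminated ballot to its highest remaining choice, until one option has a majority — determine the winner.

Round 1: Site 8 3, Site 4 3, Site 7 1. Site 7 has the fewest and is eliminated.
Round 2: Site 8 4, Site 4 3. Site 8 has a majority.

Site 8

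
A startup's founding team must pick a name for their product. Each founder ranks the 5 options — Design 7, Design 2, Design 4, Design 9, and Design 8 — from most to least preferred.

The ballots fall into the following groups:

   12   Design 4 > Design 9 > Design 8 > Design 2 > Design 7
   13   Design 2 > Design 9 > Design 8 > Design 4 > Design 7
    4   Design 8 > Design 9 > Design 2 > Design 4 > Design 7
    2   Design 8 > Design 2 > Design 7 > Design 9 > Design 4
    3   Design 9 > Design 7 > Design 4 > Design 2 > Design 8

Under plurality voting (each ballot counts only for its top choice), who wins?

First-place vote totals:
  Design 7: 0
  Design 2: 13
  Design 4: 12
  Design 9: 3
  Design 8: 6
Design 2 has the most first-place votes.

Design 2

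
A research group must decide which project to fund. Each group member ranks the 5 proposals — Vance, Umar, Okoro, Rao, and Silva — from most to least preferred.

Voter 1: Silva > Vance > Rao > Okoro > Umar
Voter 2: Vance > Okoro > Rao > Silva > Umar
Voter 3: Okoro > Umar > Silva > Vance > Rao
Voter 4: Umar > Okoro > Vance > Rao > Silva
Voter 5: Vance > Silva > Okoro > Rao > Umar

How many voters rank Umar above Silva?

Ballots ranking Umar above Silva: 2.
Ballots ranking Silva above Umar: 3.
So 2 of 5 voters prefer Umar to Silva.

2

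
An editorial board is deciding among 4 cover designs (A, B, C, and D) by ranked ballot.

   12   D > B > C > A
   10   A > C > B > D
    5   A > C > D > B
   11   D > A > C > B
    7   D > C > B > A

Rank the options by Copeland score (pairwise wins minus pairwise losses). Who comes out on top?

D

Pairwise results:
  A vs B: A wins 26–19.
  A vs C: A wins 26–19.
  A vs D: D wins 30–15.
  B vs C: C wins 33–12.
  B vs D: D wins 35–10.
  C vs D: D wins 30–15.
Copeland scores (wins − losses):
  A: 2 − 1 = 1
  B: 0 − 3 = -3
  C: 1 − 2 = -1
  D: 3 − 0 = 3
D has the best Copeland score.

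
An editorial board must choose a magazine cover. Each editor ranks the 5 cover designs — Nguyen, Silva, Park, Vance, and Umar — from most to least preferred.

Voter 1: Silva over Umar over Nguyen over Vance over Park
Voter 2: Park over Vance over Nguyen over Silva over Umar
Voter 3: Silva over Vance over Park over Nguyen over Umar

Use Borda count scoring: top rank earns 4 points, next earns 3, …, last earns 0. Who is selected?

Silva

Borda scores:
  Nguyen: 2 + 2 + 1 = 5
  Silva: 4 + 1 + 4 = 9
  Park: 0 + 4 + 2 = 6
  Vance: 1 + 3 + 3 = 7
  Umar: 3 + 0 + 0 = 3
Silva has the highest total.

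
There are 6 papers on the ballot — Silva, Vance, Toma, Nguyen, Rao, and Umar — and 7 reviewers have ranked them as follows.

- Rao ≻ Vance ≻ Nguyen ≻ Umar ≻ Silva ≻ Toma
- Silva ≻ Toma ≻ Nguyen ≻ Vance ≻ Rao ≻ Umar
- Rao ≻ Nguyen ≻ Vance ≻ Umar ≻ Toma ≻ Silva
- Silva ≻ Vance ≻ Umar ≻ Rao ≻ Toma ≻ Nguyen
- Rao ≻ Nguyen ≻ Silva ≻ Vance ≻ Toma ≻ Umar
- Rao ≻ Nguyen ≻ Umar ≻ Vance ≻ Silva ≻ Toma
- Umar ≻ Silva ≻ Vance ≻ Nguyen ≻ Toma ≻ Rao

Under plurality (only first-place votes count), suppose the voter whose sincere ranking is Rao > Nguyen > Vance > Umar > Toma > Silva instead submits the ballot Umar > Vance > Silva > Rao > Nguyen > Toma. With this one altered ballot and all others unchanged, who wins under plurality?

First-place totals with the altered ballot: Silva 2, Vance 0, Toma 0, Nguyen 0, Rao 3, Umar 2.
The winner is unchanged: still Rao.

Rao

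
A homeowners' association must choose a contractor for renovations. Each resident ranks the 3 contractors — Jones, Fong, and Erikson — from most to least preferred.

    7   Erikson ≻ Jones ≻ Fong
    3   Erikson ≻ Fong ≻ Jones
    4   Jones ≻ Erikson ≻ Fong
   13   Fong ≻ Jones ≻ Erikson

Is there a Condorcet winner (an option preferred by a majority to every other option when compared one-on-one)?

Head-to-head results (27 voters total):
Jones vs Fong: Fong wins 16–11.
Jones vs Erikson: Jones wins 17–10.
Fong vs Erikson: Erikson wins 14–13.
No candidate beats all others: Jones beats Erikson beats Fong beats Jones, a majority cycle.

No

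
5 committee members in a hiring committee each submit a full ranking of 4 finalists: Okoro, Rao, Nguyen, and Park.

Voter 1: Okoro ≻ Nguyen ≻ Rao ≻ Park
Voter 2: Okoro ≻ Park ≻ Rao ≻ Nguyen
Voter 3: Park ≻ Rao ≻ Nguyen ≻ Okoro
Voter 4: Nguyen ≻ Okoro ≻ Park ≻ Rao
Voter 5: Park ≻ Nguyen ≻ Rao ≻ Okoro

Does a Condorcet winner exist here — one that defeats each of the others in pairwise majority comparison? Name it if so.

None — there is no Condorcet winner

Head-to-head results (5 voters total):
Okoro vs Rao: Okoro wins 3–2.
Okoro vs Nguyen: Nguyen wins 3–2.
Okoro vs Park: Okoro wins 3–2.
Rao vs Nguyen: Nguyen wins 3–2.
Rao vs Park: Park wins 4–1.
Nguyen vs Park: Park wins 3–2.
No candidate beats all others: Okoro beats Park beats Nguyen beats Okoro, a majority cycle.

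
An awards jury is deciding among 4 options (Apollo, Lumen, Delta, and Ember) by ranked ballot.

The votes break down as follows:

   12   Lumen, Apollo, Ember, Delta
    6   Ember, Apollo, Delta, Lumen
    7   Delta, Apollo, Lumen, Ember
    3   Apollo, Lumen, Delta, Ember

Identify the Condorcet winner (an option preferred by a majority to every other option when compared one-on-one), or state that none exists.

Head-to-head results (28 voters total):
Apollo vs Lumen: Apollo wins 16–12.
Apollo vs Delta: Apollo wins 21–7.
Apollo vs Ember: Apollo wins 22–6.
Lumen vs Delta: Lumen wins 15–13.
Lumen vs Ember: Lumen wins 22–6.
Delta vs Ember: Ember wins 18–10.
Apollo beats each rival — Lumen (16–12), Delta (21–7), Ember (22–6) — so Apollo is the Condorcet winner.

Apollo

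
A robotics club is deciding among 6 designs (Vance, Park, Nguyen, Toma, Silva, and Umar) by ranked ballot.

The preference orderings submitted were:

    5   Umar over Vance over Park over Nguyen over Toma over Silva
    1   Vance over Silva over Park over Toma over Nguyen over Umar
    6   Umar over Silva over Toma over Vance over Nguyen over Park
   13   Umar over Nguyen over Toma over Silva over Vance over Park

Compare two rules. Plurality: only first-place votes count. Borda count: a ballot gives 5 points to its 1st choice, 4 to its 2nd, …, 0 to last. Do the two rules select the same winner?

Yes

Plurality first-place counts: Vance 1, Park 0, Nguyen 0, Toma 0, Silva 0, Umar 24 → Umar.
Borda totals: Vance 50, Park 18, Nguyen 69, Toma 64, Silva 54, Umar 120 → Umar.
The two rules agree on Umar.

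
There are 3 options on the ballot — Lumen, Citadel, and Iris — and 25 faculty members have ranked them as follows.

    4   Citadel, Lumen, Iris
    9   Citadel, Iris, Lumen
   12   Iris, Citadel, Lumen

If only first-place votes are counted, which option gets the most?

Citadel

First-place vote totals:
  Lumen: 0
  Citadel: 13
  Iris: 12
Citadel has the most first-place votes.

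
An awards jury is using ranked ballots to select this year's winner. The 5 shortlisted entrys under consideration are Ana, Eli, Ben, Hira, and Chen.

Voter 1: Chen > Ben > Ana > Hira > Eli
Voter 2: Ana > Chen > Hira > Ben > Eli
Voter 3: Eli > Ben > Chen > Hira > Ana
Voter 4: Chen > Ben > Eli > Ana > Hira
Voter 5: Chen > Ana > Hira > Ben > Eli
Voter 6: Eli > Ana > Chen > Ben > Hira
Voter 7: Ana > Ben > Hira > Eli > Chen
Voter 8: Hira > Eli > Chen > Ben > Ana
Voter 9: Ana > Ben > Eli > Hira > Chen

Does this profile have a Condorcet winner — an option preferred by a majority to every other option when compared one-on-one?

Head-to-head results (9 voters total):
Ana vs Eli: Ana wins 5–4.
Ana vs Ben: Ana wins 5–4.
Ana vs Hira: Ana wins 7–2.
Ana vs Chen: Chen wins 5–4.
Eli vs Ben: Ben wins 6–3.
Eli vs Hira: Hira wins 5–4.
Eli vs Chen: Eli wins 5–4.
Ben vs Hira: Ben wins 6–3.
Ben vs Chen: Chen wins 6–3.
Hira vs Chen: Chen wins 6–3.
No candidate beats all others: Ana beats Eli beats Chen beats Ana, a majority cycle.

No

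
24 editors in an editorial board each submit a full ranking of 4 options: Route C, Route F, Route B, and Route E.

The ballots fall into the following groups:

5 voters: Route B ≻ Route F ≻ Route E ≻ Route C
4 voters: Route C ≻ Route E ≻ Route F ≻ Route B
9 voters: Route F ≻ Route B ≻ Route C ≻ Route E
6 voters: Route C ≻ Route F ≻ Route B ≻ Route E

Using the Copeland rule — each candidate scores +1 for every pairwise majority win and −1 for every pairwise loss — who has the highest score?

Pairwise results:
  Route C vs Route F: Route F wins 14–10.
  Route C vs Route B: Route B wins 14–10.
  Route C vs Route E: Route C wins 19–5.
  Route F vs Route B: Route F wins 19–5.
  Route F vs Route E: Route F wins 20–4.
  Route B vs Route E: Route B wins 20–4.
Copeland scores (wins − losses):
  Route C: 1 − 2 = -1
  Route F: 3 − 0 = 3
  Route B: 2 − 1 = 1
  Route E: 0 − 3 = -3
Route F has the best Copeland score.

Route F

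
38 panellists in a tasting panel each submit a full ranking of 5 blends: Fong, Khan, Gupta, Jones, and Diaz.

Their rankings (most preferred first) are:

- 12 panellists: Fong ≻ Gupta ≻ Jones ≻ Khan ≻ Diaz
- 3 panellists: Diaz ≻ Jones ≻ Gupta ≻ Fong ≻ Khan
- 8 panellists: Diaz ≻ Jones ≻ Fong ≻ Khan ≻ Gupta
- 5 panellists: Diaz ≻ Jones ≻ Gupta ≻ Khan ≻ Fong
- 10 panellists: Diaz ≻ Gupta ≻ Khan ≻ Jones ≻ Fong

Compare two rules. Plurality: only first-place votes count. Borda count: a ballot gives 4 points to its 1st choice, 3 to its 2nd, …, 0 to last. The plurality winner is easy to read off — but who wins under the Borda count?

Plurality first-place counts: Fong 12, Khan 0, Gupta 0, Jones 0, Diaz 26 → Diaz.
Borda totals: Fong 67, Khan 45, Gupta 82, Jones 82, Diaz 104 → Diaz.

Diaz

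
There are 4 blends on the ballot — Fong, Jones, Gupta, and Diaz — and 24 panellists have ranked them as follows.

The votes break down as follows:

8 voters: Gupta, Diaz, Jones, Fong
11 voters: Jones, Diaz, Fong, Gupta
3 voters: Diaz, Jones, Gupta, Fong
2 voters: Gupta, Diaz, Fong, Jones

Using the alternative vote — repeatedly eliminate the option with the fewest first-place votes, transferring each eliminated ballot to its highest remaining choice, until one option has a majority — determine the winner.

Round 1: Jones 11, Gupta 10, Diaz 3, Fong 0. Fong has the fewest and is eliminated.
Round 2: Jones 11, Gupta 10, Diaz 3. Diaz has the fewest and is eliminated.
Round 3: Jones 14, Gupta 10. Jones has a majority.

Jones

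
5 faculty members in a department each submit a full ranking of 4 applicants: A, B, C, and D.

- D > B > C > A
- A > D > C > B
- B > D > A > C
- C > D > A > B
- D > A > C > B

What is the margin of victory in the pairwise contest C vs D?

Ballots ranking C above D: 1.
Ballots ranking D above C: 4.
D wins 4–1, a margin of 3.

3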